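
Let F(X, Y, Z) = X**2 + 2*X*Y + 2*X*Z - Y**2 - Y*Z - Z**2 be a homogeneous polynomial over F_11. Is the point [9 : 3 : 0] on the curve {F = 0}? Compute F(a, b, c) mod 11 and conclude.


F(9,3,0) ≡ 5 (mod 11); P is NOT on the curve.

Evaluate F(9, 3, 0) term-by-term (mod 11).
  X**2 ↦ 1·81·1·1 = 81
  2*X*Y ↦ 2·9·3·1 = 54
  2*X*Z ↦ 2·9·1·0 = 0
  -Y**2 ↦ -1·1·9·1 = -9
  -Y*Z ↦ -1·1·3·0 = 0
  -Z**2 ↦ -1·1·1·0 = 0
Sum: F(9, 3, 0) = (81) + (54) + (0) + (-9) + (0) + (0) = 126.
Reducing mod 11: 126 ≡ 5 (mod 11).
Since F(a, b, c) ≡ 5 ≠ 0 (mod 11), P does NOT lie on the curve.


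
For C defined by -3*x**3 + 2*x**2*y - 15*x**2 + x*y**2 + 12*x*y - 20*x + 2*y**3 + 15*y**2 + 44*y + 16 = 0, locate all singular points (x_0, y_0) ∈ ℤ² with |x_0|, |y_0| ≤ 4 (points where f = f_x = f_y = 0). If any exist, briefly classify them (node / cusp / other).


Singular points: {(-2, -2)}; classification: node.

Compute partial derivatives:
  f_x = -9*x**2 + 4*x*y - 30*x + y**2 + 12*y - 20.
  f_y = 2*x**2 + 2*x*y + 12*x + 6*y**2 + 30*y + 44.
Scan x_0 ∈ {−4, ..., 4}. For each x_0, f_y(x_0, y) is a polynomial in y; find its integer roots y ∈ {−4, ..., 4}, then test f_x and f at those candidates.
  x = -4: f_y(-4, y) = 6*y**2 + 22*y + 28; no integer root y with |y| ≤ 4.
  x = -3: f_y(-3, y) = 6*y**2 + 24*y + 26; no integer root y with |y| ≤ 4.
  x = -2: f_y(-2, y) = 6*y**2 + 26*y + 28; vanishes at y ∈ {-2}. (-2, -2): f_x = 0, f = 0 — SINGULAR.
  x = -1: f_y(-1, y) = 6*y**2 + 28*y + 34; no integer root y with |y| ≤ 4.
  x = 0: f_y(0, y) = 6*y**2 + 30*y + 44; no integer root y with |y| ≤ 4.
  x = 1: f_y(1, y) = 6*y**2 + 32*y + 58; no integer root y with |y| ≤ 4.
  x = 2: f_y(2, y) = 6*y**2 + 34*y + 76; no integer root y with |y| ≤ 4.
  x = 3: f_y(3, y) = 6*y**2 + 36*y + 98; no integer root y with |y| ≤ 4.
  x = 4: f_y(4, y) = 6*y**2 + 38*y + 124; no integer root y with |y| ≤ 4.
Only singular point on the grid: (-2, -2).
Classify: substitute x = -2 + u, y = -2 + v and expand: f = -3*u**3 + 2*u**2*v - u**2 + u*v**2 + 2*v**3 + v**2.
No constant or linear terms (consistent with a singular point). Quadratic part: -u**2 + v**2. Cubic part: -3*u**3 + 2*u**2*v + u*v**2 + 2*v**3.
The quadratic part v**2 - u**2 = (v − u)(v + u) splits into two distinct linear factors, so there are two distinct tangent lines y − -2 = ±(x − -2) — this is a node (ordinary double point).
Classification: node.


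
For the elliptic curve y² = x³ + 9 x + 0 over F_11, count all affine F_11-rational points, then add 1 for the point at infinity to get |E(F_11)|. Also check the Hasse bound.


Affine points = {(0, 0), (2, 2), (2, 9), (4, 1), (4, 10), (5, 4), (5, 7), (8, 1), (8, 10), (10, 1), (10, 10)}; affine count = 11; |E(F_11)| = 12.

Discriminant check: Δ ∝ 4a³ + 27b² = 4·9³ + 27·0² = 4·729 + 27·0 ≡ 1 (mod 11). Nonzero ⇒ E is nonsingular.
For each x ∈ F_11, compute rhs = x³ + 9·x + 0 mod 11, then count y ∈ F_11 with y² ≡ rhs.
  x = 0: rhs = 0, matching y values: 0 (1 points).
  x = 1: rhs = 10, matching y values: none (0 points).
  x = 2: rhs = 4, matching y values: 2, 9 (2 points).
  x = 3: rhs = 10, matching y values: none (0 points).
  x = 4: rhs = 1, matching y values: 1, 10 (2 points).
  x = 5: rhs = 5, matching y values: 4, 7 (2 points).
  x = 6: rhs = 6, matching y values: none (0 points).
  x = 7: rhs = 10, matching y values: none (0 points).
  x = 8: rhs = 1, matching y values: 1, 10 (2 points).
  x = 9: rhs = 7, matching y values: none (0 points).
  x = 10: rhs = 1, matching y values: 1, 10 (2 points).
Total affine count: 11.
Full point count |E(F_11)| = 11 + 1 = 12.
Hasse bound: |12 − (11+1)| = |0| = 0 ≤ 2√11 ≈ 6.6332 ✓.


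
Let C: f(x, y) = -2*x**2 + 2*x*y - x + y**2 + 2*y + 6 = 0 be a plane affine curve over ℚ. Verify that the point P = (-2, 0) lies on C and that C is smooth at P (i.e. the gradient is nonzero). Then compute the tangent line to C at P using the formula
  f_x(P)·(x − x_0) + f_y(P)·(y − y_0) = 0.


Tangent line at P: 7*x - 2*y + 14 = 0.

Step 1: f(-2, 0) = 0, so P lies on C.
Step 2: partial derivatives
  f_x(x, y) = -4*x + 2*y - 1, f_y(x, y) = 2*x + 2*y + 2.
  f_x(P) = 7, f_y(P) = -2 (gradient nonzero, so P is smooth).
Step 3: tangent line at P: 7·(x − -2) + -2·(y − 0) = 0.
Expanding: 7*x - 2*y + 14 = 0.


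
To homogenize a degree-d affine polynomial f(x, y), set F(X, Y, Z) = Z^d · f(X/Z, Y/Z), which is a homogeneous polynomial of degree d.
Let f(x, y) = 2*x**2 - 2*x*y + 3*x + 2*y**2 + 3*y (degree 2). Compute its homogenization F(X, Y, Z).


F(X, Y, Z) = 2*X**2 - 2*X*Y + 3*X*Z + 2*Y**2 + 3*Y*Z

deg(f) = 2.
Substitute x = X/Z, y = Y/Z into f, then multiply by Z^2.
  monomial 2·x^2·y^0 ↦ 2·X^2·Y^0·Z^0.
  monomial -2·x^1·y^1 ↦ -2·X^1·Y^1·Z^0.
  monomial 3·x^1·y^0 ↦ 3·X^1·Y^0·Z^1.
  monomial 2·x^0·y^2 ↦ 2·X^0·Y^2·Z^0.
  monomial 3·x^0·y^1 ↦ 3·X^0·Y^1·Z^1.
Collecting: F(X, Y, Z) = 2*X**2 - 2*X*Y + 3*X*Z + 2*Y**2 + 3*Y*Z.


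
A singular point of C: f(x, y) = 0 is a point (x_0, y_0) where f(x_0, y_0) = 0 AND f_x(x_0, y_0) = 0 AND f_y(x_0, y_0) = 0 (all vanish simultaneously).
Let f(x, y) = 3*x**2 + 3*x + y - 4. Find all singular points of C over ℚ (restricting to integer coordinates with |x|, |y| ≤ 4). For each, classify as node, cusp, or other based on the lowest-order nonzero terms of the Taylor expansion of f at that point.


No singular points in the scanned grid; C is smooth there.

Compute partial derivatives:
  f_x = 6*x + 3.
  f_y = 1.
f_y = 1 is a nonzero constant, so f_y never vanishes: no point (x, y) can satisfy f = f_x = f_y = 0. In particular no (x, y) ∈ {−4, ..., 4}² is singular; the curve is smooth.


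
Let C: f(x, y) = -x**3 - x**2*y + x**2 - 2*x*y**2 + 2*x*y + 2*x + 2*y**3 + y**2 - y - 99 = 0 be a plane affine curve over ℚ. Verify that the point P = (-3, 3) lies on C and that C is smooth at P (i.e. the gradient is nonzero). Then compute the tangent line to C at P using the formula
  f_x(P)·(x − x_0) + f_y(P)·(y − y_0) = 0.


Tangent line at P: -25*x + 80*y - 315 = 0.

Step 1: f(-3, 3) = 0, so P lies on C.
Step 2: partial derivatives
  f_x(x, y) = -3*x**2 - 2*x*y + 2*x - 2*y**2 + 2*y + 2, f_y(x, y) = -x**2 - 4*x*y + 2*x + 6*y**2 + 2*y - 1.
  f_x(P) = -25, f_y(P) = 80 (gradient nonzero, so P is smooth).
Step 3: tangent line at P: -25·(x − -3) + 80·(y − 3) = 0.
Expanding: -25*x + 80*y - 315 = 0.


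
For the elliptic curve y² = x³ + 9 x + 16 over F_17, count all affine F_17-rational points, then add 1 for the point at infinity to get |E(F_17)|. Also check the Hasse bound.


Affine points = {(0, 4), (0, 13), (1, 3), (1, 14), (2, 5), (2, 12), (3, 6), (3, 11), (5, 4), (5, 13), (10, 1), (10, 16), (11, 1), (11, 16), (12, 4), (12, 13), (13, 1), (13, 16), (14, 8), (14, 9)}; affine count = 20; |E(F_17)| = 21.

Discriminant check: Δ ∝ 4a³ + 27b² = 4·9³ + 27·16² = 4·729 + 27·256 ≡ 2 (mod 17). Nonzero ⇒ E is nonsingular.
For each x ∈ F_17, compute rhs = x³ + 9·x + 16 mod 17, then count y ∈ F_17 with y² ≡ rhs.
  x = 0: rhs = 16, matching y values: 4, 13 (2 points).
  x = 1: rhs = 9, matching y values: 3, 14 (2 points).
  x = 2: rhs = 8, matching y values: 5, 12 (2 points).
  x = 3: rhs = 2, matching y values: 6, 11 (2 points).
  x = 4: rhs = 14, matching y values: none (0 points).
  x = 5: rhs = 16, matching y values: 4, 13 (2 points).
  x = 6: rhs = 14, matching y values: none (0 points).
  x = 7: rhs = 14, matching y values: none (0 points).
  x = 8: rhs = 5, matching y values: none (0 points).
  x = 9: rhs = 10, matching y values: none (0 points).
  x = 10: rhs = 1, matching y values: 1, 16 (2 points).
  x = 11: rhs = 1, matching y values: 1, 16 (2 points).
  x = 12: rhs = 16, matching y values: 4, 13 (2 points).
  x = 13: rhs = 1, matching y values: 1, 16 (2 points).
  x = 14: rhs = 13, matching y values: 8, 9 (2 points).
  x = 15: rhs = 7, matching y values: none (0 points).
  x = 16: rhs = 6, matching y values: none (0 points).
Total affine count: 20.
Full point count |E(F_17)| = 20 + 1 = 21.
Hasse bound: |21 − (17+1)| = |3| = 3 ≤ 2√17 ≈ 8.2462 ✓.


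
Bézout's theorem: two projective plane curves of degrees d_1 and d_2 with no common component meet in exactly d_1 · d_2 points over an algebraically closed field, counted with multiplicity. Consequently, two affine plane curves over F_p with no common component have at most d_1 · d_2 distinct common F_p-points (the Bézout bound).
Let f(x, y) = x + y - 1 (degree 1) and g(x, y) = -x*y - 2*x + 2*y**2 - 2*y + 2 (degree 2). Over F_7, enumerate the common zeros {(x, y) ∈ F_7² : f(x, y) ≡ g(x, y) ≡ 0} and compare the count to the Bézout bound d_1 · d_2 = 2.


Common zeros: {(1, 0), (3, 5)}; count = 2; Bézout bound = 2.

deg(f) = 1, deg(g) = 2, so Bézout bound = 2.
Scan x ∈ F_7. For each x, list the y ∈ F_7 with f(x, y) ≡ 0 and those with g(x, y) ≡ 0 (mod 7); the common zeros in that column are the intersection.
  x = 0: f ≡ 0 at y ∈ {1}; g ≡ 0 at y ∈ {3, 5}; common: ∅.
  x = 1: f ≡ 0 at y ∈ {0}; g ≡ 0 at y ∈ {0, 5}; common: {0}.
  x = 2: f ≡ 0 at y ∈ {6}; g ≡ 0 at y ∈ {4, 5}; common: ∅.
  x = 3: f ≡ 0 at y ∈ {5}; g ≡ 0 at y ∈ {1, 5}; common: {5}.
  x = 4: f ≡ 0 at y ∈ {4}; g ≡ 0 at y ∈ {5}; common: ∅.
  x = 5: f ≡ 0 at y ∈ {3}; g ≡ 0 at y ∈ {2, 5}; common: ∅.
  x = 6: f ≡ 0 at y ∈ {2}; g ≡ 0 at y ∈ {5, 6}; common: ∅.
Collecting: common zeros = {(1, 0), (3, 5)}, so the count is 2.
Comparison with the Bézout bound: 2 ≤ 2 = deg(f)·deg(g), as expected for curves with no common component (the bound is attained).


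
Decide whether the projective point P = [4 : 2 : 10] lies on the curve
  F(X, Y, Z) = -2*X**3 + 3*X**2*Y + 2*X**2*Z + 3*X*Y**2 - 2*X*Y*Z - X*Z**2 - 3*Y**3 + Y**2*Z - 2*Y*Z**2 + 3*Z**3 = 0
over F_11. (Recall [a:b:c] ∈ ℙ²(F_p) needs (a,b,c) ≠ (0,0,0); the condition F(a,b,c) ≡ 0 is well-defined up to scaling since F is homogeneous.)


F(4,2,10) ≡ 5 (mod 11); P is NOT on the curve.

Evaluate F(4, 2, 10) term-by-term (mod 11).
  -2*X**3 ↦ -2·64·1·1 = -128
  3*X**2*Y ↦ 3·16·2·1 = 96
  2*X**2*Z ↦ 2·16·1·10 = 320
  3*X*Y**2 ↦ 3·4·4·1 = 48
  -2*X*Y*Z ↦ -2·4·2·10 = -160
  -X*Z**2 ↦ -1·4·1·100 = -400
  -3*Y**3 ↦ -3·1·8·1 = -24
  Y**2*Z ↦ 1·1·4·10 = 40
  -2*Y*Z**2 ↦ -2·1·2·100 = -400
  3*Z**3 ↦ 3·1·1·1000 = 3000
Sum: F(4, 2, 10) = (-128) + (96) + (320) + (48) + (-160) + (-400) + (-24) + (40) + (-400) + (3000) = 2392.
Reducing mod 11: 2392 ≡ 5 (mod 11).
Since F(a, b, c) ≡ 5 ≠ 0 (mod 11), P does NOT lie on the curve.


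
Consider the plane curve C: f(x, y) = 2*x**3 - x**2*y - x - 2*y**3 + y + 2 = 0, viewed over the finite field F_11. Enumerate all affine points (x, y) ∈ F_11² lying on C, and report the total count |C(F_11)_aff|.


Affine F_11-points: {(1, 6), (2, 1), (4, 6), (4, 10), (5, 3), (7, 7), (8, 4), (9, 6), (10, 8)}; count = 9.

For each of the 121 pairs (x, y) ∈ F_11², evaluate f(x, y) mod 11. Record the zeros.
  x = 0: [0↦2, 1↦1, 2↦10, 3↦6, 4↦10, 5↦10, 6↦5, 7↦5, 8↦9, 9↦5, 10↦3]  zeros at y ∈ ∅
  x = 1: [0↦3, 1↦1, 2↦9, 3↦4, 4↦7, 5↦6, 6↦0, 7↦10, 8↦2, 9↦8, 10↦5]  zeros at y ∈ {6}
  x = 2: [0↦5, 1↦0, 2↦5, 3↦8, 4↦8, 5↦4, 6↦6, 7↦2, 8↦2, 9↦5, 10↦10]  zeros at y ∈ {1}
  x = 3: [0↦9, 1↦10, 2↦10, 3↦8, 4↦3, 5↦5, 6↦2, 7↦4, 8↦10, 9↦8, 10↦8]  zeros at y ∈ ∅
  x = 4: [0↦5, 1↦10, 2↦3, 3↦5, 4↦4, 5↦10, 6↦0, 7↦6, 8↦5, 9↦7, 10↦0]  zeros at y ∈ {6, 10}
  x = 5: [0↦5, 1↦1, 2↦7, 3↦0, 4↦1, 5↦9, 6↦1, 7↦9, 8↦10, 9↦3, 10↦9]  zeros at y ∈ {3}
  x = 6: [0↦10, 1↦6, 2↦1, 3↦5, 4↦6, 5↦3, 6↦6, 7↦3, 8↦4, 9↦8, 10↦3]  zeros at y ∈ ∅
  x = 7: [0↦10, 1↦4, 2↦8, 3↦10, 4↦9, 5↦4, 6↦5, 7↦0, 8↦10, 9↦1, 10↦5]  zeros at y ∈ {7}
  x = 8: [0↦6, 1↦7, 2↦7, 3↦5, 4↦0, 5↦2, 6↦10, 7↦1, 8↦7, 9↦5, 10↦5]  zeros at y ∈ {4}
  x = 9: [0↦10, 1↦5, 2↦10, 3↦2, 4↦2, 5↦9, 6↦0, 7↦7, 8↦7, 9↦10, 10↦4]  zeros at y ∈ {6}
  x = 10: [0↦1, 1↦10, 2↦7, 3↦2, 4↦5, 5↦4, 6↦9, 7↦8, 8↦0, 9↦6, 10↦3]  zeros at y ∈ {8}
Collecting zeros: affine points = {(1, 6), (2, 1), (4, 6), (4, 10), (5, 3), (7, 7), (8, 4), (9, 6), (10, 8)}.
Total count |C(F_11)_aff| = 9.


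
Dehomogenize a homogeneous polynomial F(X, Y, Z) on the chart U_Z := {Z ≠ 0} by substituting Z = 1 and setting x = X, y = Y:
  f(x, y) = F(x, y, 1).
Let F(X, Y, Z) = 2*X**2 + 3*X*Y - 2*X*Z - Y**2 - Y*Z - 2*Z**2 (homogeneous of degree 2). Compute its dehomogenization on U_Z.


f(x, y) = 2*x**2 + 3*x*y - 2*x - y**2 - y - 2

On U_Z we set Z = 1. Each monomial c·X^i·Y^j·Z^k in F becomes c·x^i·y^j·1^k = c·x^i·y^j.
Substituting Z = 1: F(X, Y, 1) = 2*x**2 + 3*x*y - 2*x - y**2 - y - 2.
Note: deg(f) ≤ deg(F) = 2; strict inequality happens when F is divisible by Z (lost terms).


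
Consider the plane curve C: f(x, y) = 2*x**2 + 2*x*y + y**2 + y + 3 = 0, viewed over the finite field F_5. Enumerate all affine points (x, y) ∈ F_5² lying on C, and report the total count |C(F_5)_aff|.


Affine F_5-points: {(0, 1), (0, 3), (1, 0), (1, 2), (2, 2), (2, 3), (3, 4), (4, 0), (4, 1)}; count = 9.

For each of the 25 pairs (x, y) ∈ F_5², evaluate f(x, y) mod 5. Record the zeros.
  x = 0: [0↦3, 1↦0, 2↦4, 3↦0, 4↦3]  zeros at y ∈ {1, 3}
  x = 1: [0↦0, 1↦4, 2↦0, 3↦3, 4↦3]  zeros at y ∈ {0, 2}
  x = 2: [0↦1, 1↦2, 2↦0, 3↦0, 4↦2]  zeros at y ∈ {2, 3}
  x = 3: [0↦1, 1↦4, 2↦4, 3↦1, 4↦0]  zeros at y ∈ {4}
  x = 4: [0↦0, 1↦0, 2↦2, 3↦1, 4↦2]  zeros at y ∈ {0, 1}
Collecting zeros: affine points = {(0, 1), (0, 3), (1, 0), (1, 2), (2, 2), (2, 3), (3, 4), (4, 0), (4, 1)}.
Total count |C(F_5)_aff| = 9.


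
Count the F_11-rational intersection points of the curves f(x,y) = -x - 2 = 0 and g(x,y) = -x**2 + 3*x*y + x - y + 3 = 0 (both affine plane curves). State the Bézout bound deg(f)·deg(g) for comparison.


Common zeros: {(9, 9)}; count = 1; Bézout bound = 2.

deg(f) = 1, deg(g) = 2, so Bézout bound = 2.
Scan x ∈ F_11. For each x, list the y ∈ F_11 with f(x, y) ≡ 0 and those with g(x, y) ≡ 0 (mod 11); the common zeros in that column are the intersection.
  x = 0: f ≡ 0 at y ∈ ∅; g ≡ 0 at y ∈ {3}; common: ∅.
  x = 1: f ≡ 0 at y ∈ ∅; g ≡ 0 at y ∈ {4}; common: ∅.
  x = 2: f ≡ 0 at y ∈ ∅; g ≡ 0 at y ∈ {2}; common: ∅.
  x = 3: f ≡ 0 at y ∈ ∅; g ≡ 0 at y ∈ {10}; common: ∅.
  x = 4: f ≡ 0 at y ∈ ∅; g ≡ 0 at y ∈ ∅; common: ∅.
  x = 5: f ≡ 0 at y ∈ ∅; g ≡ 0 at y ∈ {2}; common: ∅.
  x = 6: f ≡ 0 at y ∈ ∅; g ≡ 0 at y ∈ {10}; common: ∅.
  x = 7: f ≡ 0 at y ∈ ∅; g ≡ 0 at y ∈ {8}; common: ∅.
  x = 8: f ≡ 0 at y ∈ ∅; g ≡ 0 at y ∈ {9}; common: ∅.
  x = 9: f ≡ 0 at y ∈ {0, 1, 2, 3, 4, 5, 6, 7, 8, 9, 10}; g ≡ 0 at y ∈ {9}; common: {9}.
  x = 10: f ≡ 0 at y ∈ ∅; g ≡ 0 at y ∈ {3}; common: ∅.
Collecting: common zeros = {(9, 9)}, so the count is 1.
Comparison with the Bézout bound: 1 ≤ 2 = deg(f)·deg(g), as expected for curves with no common component (the affine F_11-count falls short of the bound because intersections may lie at infinity, over extension fields, or carry multiplicity).


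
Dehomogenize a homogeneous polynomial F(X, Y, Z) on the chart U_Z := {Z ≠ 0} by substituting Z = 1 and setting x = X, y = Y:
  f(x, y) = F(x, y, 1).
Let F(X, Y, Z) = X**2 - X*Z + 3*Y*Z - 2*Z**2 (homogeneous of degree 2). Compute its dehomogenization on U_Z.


f(x, y) = x**2 - x + 3*y - 2

On U_Z we set Z = 1. Each monomial c·X^i·Y^j·Z^k in F becomes c·x^i·y^j·1^k = c·x^i·y^j.
Substituting Z = 1: F(X, Y, 1) = x**2 - x + 3*y - 2.
Note: deg(f) ≤ deg(F) = 2; strict inequality happens when F is divisible by Z (lost terms).


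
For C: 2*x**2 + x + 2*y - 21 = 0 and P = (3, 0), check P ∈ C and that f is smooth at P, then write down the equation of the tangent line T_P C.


Tangent line at P: 13*x + 2*y - 39 = 0.

Step 1: f(3, 0) = 0, so P lies on C.
Step 2: partial derivatives
  f_x(x, y) = 4*x + 1, f_y(x, y) = 2.
  f_x(P) = 13, f_y(P) = 2 (gradient nonzero, so P is smooth).
Step 3: tangent line at P: 13·(x − 3) + 2·(y − 0) = 0.
Expanding: 13*x + 2*y - 39 = 0.


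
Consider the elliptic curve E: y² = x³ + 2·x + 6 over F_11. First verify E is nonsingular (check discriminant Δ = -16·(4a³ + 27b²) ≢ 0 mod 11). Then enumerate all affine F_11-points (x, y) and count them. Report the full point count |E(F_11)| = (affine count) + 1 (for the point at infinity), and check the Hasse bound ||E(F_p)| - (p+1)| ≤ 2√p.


Affine points = {(1, 3), (1, 8), (4, 1), (4, 10), (5, 3), (5, 8), (6, 5), (6, 6), (7, 0), (9, 4), (9, 7), (10, 5), (10, 6)}; affine count = 13; |E(F_11)| = 14.

Discriminant check: Δ ∝ 4a³ + 27b² = 4·2³ + 27·6² = 4·8 + 27·36 ≡ 3 (mod 11). Nonzero ⇒ E is nonsingular.
For each x ∈ F_11, compute rhs = x³ + 2·x + 6 mod 11, then count y ∈ F_11 with y² ≡ rhs.
  x = 0: rhs = 6, matching y values: none (0 points).
  x = 1: rhs = 9, matching y values: 3, 8 (2 points).
  x = 2: rhs = 7, matching y values: none (0 points).
  x = 3: rhs = 6, matching y values: none (0 points).
  x = 4: rhs = 1, matching y values: 1, 10 (2 points).
  x = 5: rhs = 9, matching y values: 3, 8 (2 points).
  x = 6: rhs = 3, matching y values: 5, 6 (2 points).
  x = 7: rhs = 0, matching y values: 0 (1 points).
  x = 8: rhs = 6, matching y values: none (0 points).
  x = 9: rhs = 5, matching y values: 4, 7 (2 points).
  x = 10: rhs = 3, matching y values: 5, 6 (2 points).
Total affine count: 13.
Full point count |E(F_11)| = 13 + 1 = 14.
Hasse bound: |14 − (11+1)| = |2| = 2 ≤ 2√11 ≈ 6.6332 ✓.


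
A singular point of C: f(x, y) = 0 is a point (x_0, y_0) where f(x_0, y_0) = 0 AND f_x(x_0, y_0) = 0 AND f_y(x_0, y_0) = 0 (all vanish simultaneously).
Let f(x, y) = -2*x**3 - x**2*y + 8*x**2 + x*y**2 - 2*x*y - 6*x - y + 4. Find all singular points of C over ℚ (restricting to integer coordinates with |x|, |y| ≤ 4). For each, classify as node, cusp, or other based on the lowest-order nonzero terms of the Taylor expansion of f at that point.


Singular points: {(1, 2)}; classification: cusp.

Compute partial derivatives:
  f_x = -6*x**2 - 2*x*y + 16*x + y**2 - 2*y - 6.
  f_y = -x**2 + 2*x*y - 2*x - 1.
Scan x_0 ∈ {−4, ..., 4}. For each x_0, f_y(x_0, y) is a polynomial in y; find its integer roots y ∈ {−4, ..., 4}, then test f_x and f at those candidates.
  x = -4: f_y(-4, y) = -8*y - 9; no integer root y with |y| ≤ 4.
  x = -3: f_y(-3, y) = -6*y - 4; no integer root y with |y| ≤ 4.
  x = -2: f_y(-2, y) = -4*y - 1; no integer root y with |y| ≤ 4.
  x = -1: f_y(-1, y) = -2*y; vanishes at y ∈ {0}. (-1, 0): f_x = -28 ≠ 0.
  x = 0: f_y(0, y) = -1; no integer root y with |y| ≤ 4.
  x = 1: f_y(1, y) = 2*y - 4; vanishes at y ∈ {2}. (1, 2): f_x = 0, f = 0 — SINGULAR.
  x = 2: f_y(2, y) = 4*y - 9; no integer root y with |y| ≤ 4.
  x = 3: f_y(3, y) = 6*y - 16; no integer root y with |y| ≤ 4.
  x = 4: f_y(4, y) = 8*y - 25; no integer root y with |y| ≤ 4.
Only singular point on the grid: (1, 2).
Classify: substitute x = 1 + u, y = 2 + v and expand: f = -2*u**3 - u**2*v + u*v**2 + v**2.
No constant or linear terms (consistent with a singular point). Quadratic part: v**2. Cubic part: -2*u**3 - u**2*v + u*v**2.
The quadratic part v**2 is a perfect square, so there is a single (double) tangent line v = 0, i.e. y = 2. Restricting the cubic part to that line (v = 0) leaves -2*u**3 ≠ 0, so f is not divisible by v and the branch is v² ≈ 2*u**3 to lowest order — this is a cusp.
Classification: cusp.


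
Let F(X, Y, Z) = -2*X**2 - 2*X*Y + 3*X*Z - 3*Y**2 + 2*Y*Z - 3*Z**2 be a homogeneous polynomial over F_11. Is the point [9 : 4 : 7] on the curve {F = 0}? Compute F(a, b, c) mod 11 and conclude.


F(9,4,7) ≡ 3 (mod 11); P is NOT on the curve.

Evaluate F(9, 4, 7) term-by-term (mod 11).
  -2*X**2 ↦ -2·81·1·1 = -162
  -2*X*Y ↦ -2·9·4·1 = -72
  3*X*Z ↦ 3·9·1·7 = 189
  -3*Y**2 ↦ -3·1·16·1 = -48
  2*Y*Z ↦ 2·1·4·7 = 56
  -3*Z**2 ↦ -3·1·1·49 = -147
Sum: F(9, 4, 7) = (-162) + (-72) + (189) + (-48) + (56) + (-147) = -184.
Reducing mod 11: -184 ≡ 3 (mod 11).
Since F(a, b, c) ≡ 3 ≠ 0 (mod 11), P does NOT lie on the curve.


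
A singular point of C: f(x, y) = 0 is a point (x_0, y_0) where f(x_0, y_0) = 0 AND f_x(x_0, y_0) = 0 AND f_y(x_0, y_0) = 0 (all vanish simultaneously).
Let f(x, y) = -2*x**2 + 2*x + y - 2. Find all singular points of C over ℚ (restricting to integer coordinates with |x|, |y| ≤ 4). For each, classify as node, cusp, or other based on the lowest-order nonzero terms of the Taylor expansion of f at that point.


No singular points in the scanned grid; C is smooth there.

Compute partial derivatives:
  f_x = 2 - 4*x.
  f_y = 1.
f_y = 1 is a nonzero constant, so f_y never vanishes: no point (x, y) can satisfy f = f_x = f_y = 0. In particular no (x, y) ∈ {−4, ..., 4}² is singular; the curve is smooth.


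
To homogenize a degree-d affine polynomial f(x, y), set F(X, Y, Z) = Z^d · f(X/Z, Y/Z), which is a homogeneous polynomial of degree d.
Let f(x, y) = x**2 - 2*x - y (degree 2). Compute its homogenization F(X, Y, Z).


F(X, Y, Z) = X**2 - 2*X*Z - Y*Z

deg(f) = 2.
Substitute x = X/Z, y = Y/Z into f, then multiply by Z^2.
  monomial 1·x^2·y^0 ↦ 1·X^2·Y^0·Z^0.
  monomial -2·x^1·y^0 ↦ -2·X^1·Y^0·Z^1.
  monomial -1·x^0·y^1 ↦ -1·X^0·Y^1·Z^1.
Collecting: F(X, Y, Z) = X**2 - 2*X*Z - Y*Z.


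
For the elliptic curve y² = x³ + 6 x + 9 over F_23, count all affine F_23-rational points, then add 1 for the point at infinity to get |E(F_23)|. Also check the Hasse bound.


Affine points = {(0, 3), (0, 20), (1, 4), (1, 19), (2, 11), (2, 12), (3, 10), (3, 13), (5, 7), (5, 16), (6, 10), (6, 13), (7, 7), (7, 16), (11, 7), (11, 16), (14, 10), (14, 13), (15, 1), (15, 22), (19, 6), (19, 17), (21, 9), (21, 14), (22, 5), (22, 18)}; affine count = 26; |E(F_23)| = 27.

Discriminant check: Δ ∝ 4a³ + 27b² = 4·6³ + 27·9² = 4·216 + 27·81 ≡ 15 (mod 23). Nonzero ⇒ E is nonsingular.
For each x ∈ F_23, compute rhs = x³ + 6·x + 9 mod 23, then count y ∈ F_23 with y² ≡ rhs.
  x = 0: rhs = 9, matching y values: 3, 20 (2 points).
  x = 1: rhs = 16, matching y values: 4, 19 (2 points).
  x = 2: rhs = 6, matching y values: 11, 12 (2 points).
  x = 3: rhs = 8, matching y values: 10, 13 (2 points).
  x = 4: rhs = 5, matching y values: none (0 points).
  x = 5: rhs = 3, matching y values: 7, 16 (2 points).
  x = 6: rhs = 8, matching y values: 10, 13 (2 points).
  x = 7: rhs = 3, matching y values: 7, 16 (2 points).
  x = 8: rhs = 17, matching y values: none (0 points).
  x = 9: rhs = 10, matching y values: none (0 points).
  x = 10: rhs = 11, matching y values: none (0 points).
  x = 11: rhs = 3, matching y values: 7, 16 (2 points).
  x = 12: rhs = 15, matching y values: none (0 points).
  x = 13: rhs = 7, matching y values: none (0 points).
  x = 14: rhs = 8, matching y values: 10, 13 (2 points).
  x = 15: rhs = 1, matching y values: 1, 22 (2 points).
  x = 16: rhs = 15, matching y values: none (0 points).
  x = 17: rhs = 10, matching y values: none (0 points).
  x = 18: rhs = 15, matching y values: none (0 points).
  x = 19: rhs = 13, matching y values: 6, 17 (2 points).
  x = 20: rhs = 10, matching y values: none (0 points).
  x = 21: rhs = 12, matching y values: 9, 14 (2 points).
  x = 22: rhs = 2, matching y values: 5, 18 (2 points).
Total affine count: 26.
Full point count |E(F_23)| = 26 + 1 = 27.
Hasse bound: |27 − (23+1)| = |3| = 3 ≤ 2√23 ≈ 9.5917 ✓.


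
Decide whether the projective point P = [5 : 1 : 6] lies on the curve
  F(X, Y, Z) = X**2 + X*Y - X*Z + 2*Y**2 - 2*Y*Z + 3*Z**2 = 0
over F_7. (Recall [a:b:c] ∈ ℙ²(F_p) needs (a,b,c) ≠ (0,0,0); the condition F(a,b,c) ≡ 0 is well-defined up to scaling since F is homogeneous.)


F(5,1,6) ≡ 0 (mod 7); P is on the curve.

Evaluate F(5, 1, 6) term-by-term (mod 7).
  X**2 ↦ 1·25·1·1 = 25
  X*Y ↦ 1·5·1·1 = 5
  -X*Z ↦ -1·5·1·6 = -30
  2*Y**2 ↦ 2·1·1·1 = 2
  -2*Y*Z ↦ -2·1·1·6 = -12
  3*Z**2 ↦ 3·1·1·36 = 108
Sum: F(5, 1, 6) = (25) + (5) + (-30) + (2) + (-12) + (108) = 98.
Reducing mod 7: 98 ≡ 0 (mod 7).
Since F(a, b, c) ≡ 0 (mod 7), P lies on the curve.


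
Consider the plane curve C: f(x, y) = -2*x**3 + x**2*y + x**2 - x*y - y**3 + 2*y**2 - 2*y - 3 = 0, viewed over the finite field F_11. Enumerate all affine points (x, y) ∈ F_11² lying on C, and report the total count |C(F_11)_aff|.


Affine F_11-points: {(0, 5), (1, 4), (5, 1), (5, 6), (6, 4), (7, 7), (7, 8), (7, 9), (9, 1), (10, 0), (10, 2)}; count = 11.

For each of the 121 pairs (x, y) ∈ F_11², evaluate f(x, y) mod 11. Record the zeros.
  x = 0: [0↦8, 1↦7, 2↦4, 3↦4, 4↦1, 5↦0, 6↦6, 7↦2, 8↦4, 9↦6, 10↦2]  zeros at y ∈ {5}
  x = 1: [0↦7, 1↦6, 2↦3, 3↦3, 4↦0, 5↦10, 6↦5, 7↦1, 8↦3, 9↦5, 10↦1]  zeros at y ∈ {4}
  x = 2: [0↦7, 1↦8, 2↦7, 3↦9, 4↦8, 5↦9, 6↦6, 7↦4, 8↦8, 9↦1, 10↦10]  zeros at y ∈ ∅
  x = 3: [0↦7, 1↦1, 2↦4, 3↦10, 4↦2, 5↦7, 6↦8, 7↦10, 8↦7, 9↦4, 10↦6]  zeros at y ∈ ∅
  x = 4: [0↦6, 1↦6, 2↦4, 3↦5, 4↦3, 5↦3, 6↦10, 7↦7, 8↦10, 9↦2, 10↦10]  zeros at y ∈ ∅
  x = 5: [0↦3, 1↦0, 2↦6, 3↦4, 4↦10, 5↦7, 6↦0, 7↦5, 8↦5, 9↦5, 10↦10]  zeros at y ∈ {1, 6}
  x = 6: [0↦8, 1↦4, 2↦9, 3↦6, 4↦0, 5↦7, 6↦10, 7↦3, 8↦2, 9↦1, 10↦5]  zeros at y ∈ {4}
  x = 7: [0↦9, 1↦6, 2↦1, 3↦10, 4↦5, 5↦2, 6↦6, 7↦0, 8↦0, 9↦0, 10↦5]  zeros at y ∈ {7, 8, 9}
  x = 8: [0↦5, 1↦5, 2↦3, 3↦4, 4↦2, 5↦2, 6↦9, 7↦6, 8↦9, 9↦1, 10↦9]  zeros at y ∈ ∅
  x = 9: [0↦6, 1↦0, 2↦3, 3↦9, 4↦1, 5↦6, 6↦7, 7↦9, 8↦6, 9↦3, 10↦5]  zeros at y ∈ {1}
  x = 10: [0↦0, 1↦1, 2↦0, 3↦2, 4↦1, 5↦2, 6↦10, 7↦8, 8↦1, 9↦5, 10↦3]  zeros at y ∈ {0, 2}
Collecting zeros: affine points = {(0, 5), (1, 4), (5, 1), (5, 6), (6, 4), (7, 7), (7, 8), (7, 9), (9, 1), (10, 0), (10, 2)}.
Total count |C(F_11)_aff| = 11.


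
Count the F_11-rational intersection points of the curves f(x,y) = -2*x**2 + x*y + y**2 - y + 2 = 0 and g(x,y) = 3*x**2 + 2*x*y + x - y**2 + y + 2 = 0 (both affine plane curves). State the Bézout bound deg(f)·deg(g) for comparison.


Common zeros: {(2, 2)}; count = 1; Bézout bound = 4.

deg(f) = 2, deg(g) = 2, so Bézout bound = 4.
Scan x ∈ F_11. For each x, list the y ∈ F_11 with f(x, y) ≡ 0 and those with g(x, y) ≡ 0 (mod 11); the common zeros in that column are the intersection.
  x = 0: f ≡ 0 at y ∈ {5, 7}; g ≡ 0 at y ∈ {2, 10}; common: ∅.
  x = 1: f ≡ 0 at y ∈ {0}; g ≡ 0 at y ∈ {7}; common: ∅.
  x = 2: f ≡ 0 at y ∈ {2, 8}; g ≡ 0 at y ∈ {2, 3}; common: {2}.
  x = 3: f ≡ 0 at y ∈ ∅; g ≡ 0 at y ∈ {3, 4}; common: ∅.
  x = 4: f ≡ 0 at y ∈ ∅; g ≡ 0 at y ∈ {10}; common: ∅.
  x = 5: f ≡ 0 at y ∈ ∅; g ≡ 0 at y ∈ {4, 7}; common: ∅.
  x = 6: f ≡ 0 at y ∈ ∅; g ≡ 0 at y ∈ ∅; common: ∅.
  x = 7: f ≡ 0 at y ∈ ∅; g ≡ 0 at y ∈ ∅; common: ∅.
  x = 8: f ≡ 0 at y ∈ {5, 10}; g ≡ 0 at y ∈ ∅; common: ∅.
  x = 9: f ≡ 0 at y ∈ {7}; g ≡ 0 at y ∈ ∅; common: ∅.
  x = 10: f ≡ 0 at y ∈ {0, 2}; g ≡ 0 at y ∈ ∅; common: ∅.
Collecting: common zeros = {(2, 2)}, so the count is 1.
Comparison with the Bézout bound: 1 ≤ 4 = deg(f)·deg(g), as expected for curves with no common component (the affine F_11-count falls short of the bound because intersections may lie at infinity, over extension fields, or carry multiplicity).


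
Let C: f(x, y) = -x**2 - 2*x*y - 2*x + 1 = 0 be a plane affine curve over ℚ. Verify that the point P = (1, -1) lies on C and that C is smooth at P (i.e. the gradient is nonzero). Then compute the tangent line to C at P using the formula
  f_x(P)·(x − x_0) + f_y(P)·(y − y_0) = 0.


Tangent line at P: -2*x - 2*y = 0.

Step 1: f(1, -1) = 0, so P lies on C.
Step 2: partial derivatives
  f_x(x, y) = -2*x - 2*y - 2, f_y(x, y) = -2*x.
  f_x(P) = -2, f_y(P) = -2 (gradient nonzero, so P is smooth).
Step 3: tangent line at P: -2·(x − 1) + -2·(y − -1) = 0.
Expanding: -2*x - 2*y = 0.


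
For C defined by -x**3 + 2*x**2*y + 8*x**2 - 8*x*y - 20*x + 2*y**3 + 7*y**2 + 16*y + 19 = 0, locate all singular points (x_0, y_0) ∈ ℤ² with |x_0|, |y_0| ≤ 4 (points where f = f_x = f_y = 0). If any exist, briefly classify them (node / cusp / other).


Singular points: {(2, -1)}; classification: cusp.

Compute partial derivatives:
  f_x = -3*x**2 + 4*x*y + 16*x - 8*y - 20.
  f_y = 2*x**2 - 8*x + 6*y**2 + 14*y + 16.
Scan x_0 ∈ {−4, ..., 4}. For each x_0, f_y(x_0, y) is a polynomial in y; find its integer roots y ∈ {−4, ..., 4}, then test f_x and f at those candidates.
  x = -4: f_y(-4, y) = 6*y**2 + 14*y + 80; no integer root y with |y| ≤ 4.
  x = -3: f_y(-3, y) = 6*y**2 + 14*y + 58; no integer root y with |y| ≤ 4.
  x = -2: f_y(-2, y) = 6*y**2 + 14*y + 40; no integer root y with |y| ≤ 4.
  x = -1: f_y(-1, y) = 6*y**2 + 14*y + 26; no integer root y with |y| ≤ 4.
  x = 0: f_y(0, y) = 6*y**2 + 14*y + 16; no integer root y with |y| ≤ 4.
  x = 1: f_y(1, y) = 6*y**2 + 14*y + 10; no integer root y with |y| ≤ 4.
  x = 2: f_y(2, y) = 6*y**2 + 14*y + 8; vanishes at y ∈ {-1}. (2, -1): f_x = 0, f = 0 — SINGULAR.
  x = 3: f_y(3, y) = 6*y**2 + 14*y + 10; no integer root y with |y| ≤ 4.
  x = 4: f_y(4, y) = 6*y**2 + 14*y + 16; no integer root y with |y| ≤ 4.
Only singular point on the grid: (2, -1).
Classify: substitute x = 2 + u, y = -1 + v and expand: f = -u**3 + 2*u**2*v + 2*v**3 + v**2.
No constant or linear terms (consistent with a singular point). Quadratic part: v**2. Cubic part: -u**3 + 2*u**2*v + 2*v**3.
The quadratic part v**2 is a perfect square, so there is a single (double) tangent line v = 0, i.e. y = -1. Restricting the cubic part to that line (v = 0) leaves -u**3 ≠ 0, so f is not divisible by v and the branch is v² ≈ u**3 to lowest order — this is a cusp.
Classification: cusp.


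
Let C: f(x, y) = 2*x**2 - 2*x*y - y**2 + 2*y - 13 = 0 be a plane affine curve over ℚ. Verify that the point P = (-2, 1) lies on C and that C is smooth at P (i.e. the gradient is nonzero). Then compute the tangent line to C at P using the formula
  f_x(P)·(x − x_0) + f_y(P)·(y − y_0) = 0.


Tangent line at P: -10*x + 4*y - 24 = 0.

Step 1: f(-2, 1) = 0, so P lies on C.
Step 2: partial derivatives
  f_x(x, y) = 4*x - 2*y, f_y(x, y) = -2*x - 2*y + 2.
  f_x(P) = -10, f_y(P) = 4 (gradient nonzero, so P is smooth).
Step 3: tangent line at P: -10·(x − -2) + 4·(y − 1) = 0.
Expanding: -10*x + 4*y - 24 = 0.


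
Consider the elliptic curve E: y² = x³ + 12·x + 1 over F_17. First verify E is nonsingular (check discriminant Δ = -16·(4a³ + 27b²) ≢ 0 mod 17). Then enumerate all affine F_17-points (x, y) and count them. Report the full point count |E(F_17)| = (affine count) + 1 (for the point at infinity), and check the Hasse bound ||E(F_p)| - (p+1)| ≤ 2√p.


Affine points = {(0, 1), (0, 16), (2, 4), (2, 13), (3, 8), (3, 9), (5, 4), (5, 13), (6, 0), (10, 4), (10, 13), (11, 6), (11, 11), (13, 5), (13, 12)}; affine count = 15; |E(F_17)| = 16.

Discriminant check: Δ ∝ 4a³ + 27b² = 4·12³ + 27·1² = 4·1728 + 27·1 ≡ 3 (mod 17). Nonzero ⇒ E is nonsingular.
For each x ∈ F_17, compute rhs = x³ + 12·x + 1 mod 17, then count y ∈ F_17 with y² ≡ rhs.
  x = 0: rhs = 1, matching y values: 1, 16 (2 points).
  x = 1: rhs = 14, matching y values: none (0 points).
  x = 2: rhs = 16, matching y values: 4, 13 (2 points).
  x = 3: rhs = 13, matching y values: 8, 9 (2 points).
  x = 4: rhs = 11, matching y values: none (0 points).
  x = 5: rhs = 16, matching y values: 4, 13 (2 points).
  x = 6: rhs = 0, matching y values: 0 (1 points).
  x = 7: rhs = 3, matching y values: none (0 points).
  x = 8: rhs = 14, matching y values: none (0 points).
  x = 9: rhs = 5, matching y values: none (0 points).
  x = 10: rhs = 16, matching y values: 4, 13 (2 points).
  x = 11: rhs = 2, matching y values: 6, 11 (2 points).
  x = 12: rhs = 3, matching y values: none (0 points).
  x = 13: rhs = 8, matching y values: 5, 12 (2 points).
  x = 14: rhs = 6, matching y values: none (0 points).
  x = 15: rhs = 3, matching y values: none (0 points).
  x = 16: rhs = 5, matching y values: none (0 points).
Total affine count: 15.
Full point count |E(F_17)| = 15 + 1 = 16.
Hasse bound: |16 − (17+1)| = |-2| = 2 ≤ 2√17 ≈ 8.2462 ✓.


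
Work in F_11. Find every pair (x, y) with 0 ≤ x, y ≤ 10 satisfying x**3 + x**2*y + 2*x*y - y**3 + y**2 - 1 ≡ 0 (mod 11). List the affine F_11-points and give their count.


Affine F_11-points: {(0, 9), (1, 0), (2, 7), (5, 6), (5, 8), (5, 9), (6, 3), (8, 9)}; count = 8.

For each of the 121 pairs (x, y) ∈ F_11², evaluate f(x, y) mod 11. Record the zeros.
  x = 0: [0↦10, 1↦10, 2↦6, 3↦3, 4↦6, 5↦9, 6↦6, 7↦2, 8↦2, 9↦0, 10↦1]  zeros at y ∈ {9}
  x = 1: [0↦0, 1↦3, 2↦2, 3↦2, 4↦8, 5↦3, 6↦3, 7↦2, 8↦5, 9↦6, 10↦10]  zeros at y ∈ {0}
  x = 2: [0↦7, 1↦4, 2↦8, 3↦2, 4↦2, 5↦2, 6↦7, 7↦0, 8↦8, 9↦3, 10↦1]  zeros at y ∈ {7}
  x = 3: [0↦4, 1↦8, 2↦8, 3↦9, 4↦5, 5↦1, 6↦2, 7↦2, 8↦6, 9↦8, 10↦2]  zeros at y ∈ ∅
  x = 4: [0↦8, 1↦10, 2↦8, 3↦7, 4↦1, 5↦6, 6↦5, 7↦3, 8↦5, 9↦5, 10↦8]  zeros at y ∈ ∅
  x = 5: [0↦3, 1↦5, 2↦3, 3↦2, 4↦7, 5↦1, 6↦0, 7↦9, 8↦0, 9↦0, 10↦3]  zeros at y ∈ {6, 8, 9}
  x = 6: [0↦6, 1↦10, 2↦10, 3↦0, 4↦7, 5↦3, 6↦4, 7↦4, 8↦8, 9↦10, 10↦4]  zeros at y ∈ {3}
  x = 7: [0↦1, 1↦9, 2↦2, 3↦7, 4↦7, 5↦7, 6↦1, 7↦5, 8↦2, 9↦8, 10↦6]  zeros at y ∈ ∅
  x = 8: [0↦5, 1↦8, 2↦7, 3↦7, 4↦2, 5↦8, 6↦8, 7↦7, 8↦10, 9↦0, 10↦4]  zeros at y ∈ {9}
  x = 9: [0↦2, 1↦2, 2↦9, 3↦6, 4↦9, 5↦1, 6↦9, 7↦5, 8↦5, 9↦3, 10↦4]  zeros at y ∈ ∅
  x = 10: [0↦9, 1↦8, 2↦3, 3↦10, 4↦1, 5↦3, 6↦10, 7↦5, 8↦4, 9↦1, 10↦1]  zeros at y ∈ ∅
Collecting zeros: affine points = {(0, 9), (1, 0), (2, 7), (5, 6), (5, 8), (5, 9), (6, 3), (8, 9)}.
Total count |C(F_11)_aff| = 8.


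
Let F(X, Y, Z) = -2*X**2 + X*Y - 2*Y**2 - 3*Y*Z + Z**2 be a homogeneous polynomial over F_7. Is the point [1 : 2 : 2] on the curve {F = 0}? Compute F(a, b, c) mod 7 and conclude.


F(1,2,2) ≡ 5 (mod 7); P is NOT on the curve.

Evaluate F(1, 2, 2) term-by-term (mod 7).
  -2*X**2 ↦ -2·1·1·1 = -2
  X*Y ↦ 1·1·2·1 = 2
  -2*Y**2 ↦ -2·1·4·1 = -8
  -3*Y*Z ↦ -3·1·2·2 = -12
  Z**2 ↦ 1·1·1·4 = 4
Sum: F(1, 2, 2) = (-2) + (2) + (-8) + (-12) + (4) = -16.
Reducing mod 7: -16 ≡ 5 (mod 7).
Since F(a, b, c) ≡ 5 ≠ 0 (mod 7), P does NOT lie on the curve.


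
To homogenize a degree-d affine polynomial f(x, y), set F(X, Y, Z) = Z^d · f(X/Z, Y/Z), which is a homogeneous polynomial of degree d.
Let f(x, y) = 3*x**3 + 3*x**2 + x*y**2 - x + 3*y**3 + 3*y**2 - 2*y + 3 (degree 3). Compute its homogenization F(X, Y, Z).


F(X, Y, Z) = 3*X**3 + 3*X**2*Z + X*Y**2 - X*Z**2 + 3*Y**3 + 3*Y**2*Z - 2*Y*Z**2 + 3*Z**3

deg(f) = 3.
Substitute x = X/Z, y = Y/Z into f, then multiply by Z^3.
  monomial 3·x^3·y^0 ↦ 3·X^3·Y^0·Z^0.
  monomial 3·x^2·y^0 ↦ 3·X^2·Y^0·Z^1.
  monomial 1·x^1·y^2 ↦ 1·X^1·Y^2·Z^0.
  monomial -1·x^1·y^0 ↦ -1·X^1·Y^0·Z^2.
  monomial 3·x^0·y^3 ↦ 3·X^0·Y^3·Z^0.
  monomial 3·x^0·y^2 ↦ 3·X^0·Y^2·Z^1.
  monomial -2·x^0·y^1 ↦ -2·X^0·Y^1·Z^2.
  monomial 3·x^0·y^0 ↦ 3·X^0·Y^0·Z^3.
Collecting: F(X, Y, Z) = 3*X**3 + 3*X**2*Z + X*Y**2 - X*Z**2 + 3*Y**3 + 3*Y**2*Z - 2*Y*Z**2 + 3*Z**3.


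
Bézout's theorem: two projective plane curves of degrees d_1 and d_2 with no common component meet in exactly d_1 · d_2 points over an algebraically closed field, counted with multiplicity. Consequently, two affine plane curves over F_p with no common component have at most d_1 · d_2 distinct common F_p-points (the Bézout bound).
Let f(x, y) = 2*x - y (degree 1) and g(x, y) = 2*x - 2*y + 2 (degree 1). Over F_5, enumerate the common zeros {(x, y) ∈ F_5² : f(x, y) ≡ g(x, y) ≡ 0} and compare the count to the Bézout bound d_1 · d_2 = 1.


Common zeros: {(1, 2)}; count = 1; Bézout bound = 1.

deg(f) = 1, deg(g) = 1, so Bézout bound = 1.
Scan x ∈ F_5. For each x, list the y ∈ F_5 with f(x, y) ≡ 0 and those with g(x, y) ≡ 0 (mod 5); the common zeros in that column are the intersection.
  x = 0: f ≡ 0 at y ∈ {0}; g ≡ 0 at y ∈ {1}; common: ∅.
  x = 1: f ≡ 0 at y ∈ {2}; g ≡ 0 at y ∈ {2}; common: {2}.
  x = 2: f ≡ 0 at y ∈ {4}; g ≡ 0 at y ∈ {3}; common: ∅.
  x = 3: f ≡ 0 at y ∈ {1}; g ≡ 0 at y ∈ {4}; common: ∅.
  x = 4: f ≡ 0 at y ∈ {3}; g ≡ 0 at y ∈ {0}; common: ∅.
Collecting: common zeros = {(1, 2)}, so the count is 1.
Comparison with the Bézout bound: 1 ≤ 1 = deg(f)·deg(g), as expected for curves with no common component (the bound is attained).


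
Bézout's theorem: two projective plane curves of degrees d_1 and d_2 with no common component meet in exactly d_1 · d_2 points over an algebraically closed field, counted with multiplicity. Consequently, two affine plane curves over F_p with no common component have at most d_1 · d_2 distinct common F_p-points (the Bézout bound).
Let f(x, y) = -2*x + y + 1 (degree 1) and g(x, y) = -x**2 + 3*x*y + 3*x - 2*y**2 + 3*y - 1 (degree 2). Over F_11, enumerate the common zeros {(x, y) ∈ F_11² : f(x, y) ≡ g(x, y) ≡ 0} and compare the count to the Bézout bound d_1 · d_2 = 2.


Common zeros: {(5, 9), (7, 2)}; count = 2; Bézout bound = 2.

deg(f) = 1, deg(g) = 2, so Bézout bound = 2.
Scan x ∈ F_11. For each x, list the y ∈ F_11 with f(x, y) ≡ 0 and those with g(x, y) ≡ 0 (mod 11); the common zeros in that column are the intersection.
  x = 0: f ≡ 0 at y ∈ {10}; g ≡ 0 at y ∈ {1, 6}; common: ∅.
  x = 1: f ≡ 0 at y ∈ {1}; g ≡ 0 at y ∈ {7}; common: ∅.
  x = 2: f ≡ 0 at y ∈ {3}; g ≡ 0 at y ∈ {2, 8}; common: ∅.
  x = 3: f ≡ 0 at y ∈ {5}; g ≡ 0 at y ∈ {8, 9}; common: ∅.
  x = 4: f ≡ 0 at y ∈ {7}; g ≡ 0 at y ∈ {3, 10}; common: ∅.
  x = 5: f ≡ 0 at y ∈ {9}; g ≡ 0 at y ∈ {0, 9}; common: {9}.
  x = 6: f ≡ 0 at y ∈ {0}; g ≡ 0 at y ∈ {1, 4}; common: ∅.
  x = 7: f ≡ 0 at y ∈ {2}; g ≡ 0 at y ∈ {2, 10}; common: {2}.
  x = 8: f ≡ 0 at y ∈ {4}; g ≡ 0 at y ∈ {3, 5}; common: ∅.
  x = 9: f ≡ 0 at y ∈ {6}; g ≡ 0 at y ∈ {0, 4}; common: ∅.
  x = 10: f ≡ 0 at y ∈ {8}; g ≡ 0 at y ∈ {5, 6}; common: ∅.
Collecting: common zeros = {(5, 9), (7, 2)}, so the count is 2.
Comparison with the Bézout bound: 2 ≤ 2 = deg(f)·deg(g), as expected for curves with no common component (the bound is attained).


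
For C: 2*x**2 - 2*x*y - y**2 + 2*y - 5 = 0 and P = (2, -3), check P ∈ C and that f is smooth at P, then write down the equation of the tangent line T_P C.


Tangent line at P: 14*x + 4*y - 16 = 0.

Step 1: f(2, -3) = 0, so P lies on C.
Step 2: partial derivatives
  f_x(x, y) = 4*x - 2*y, f_y(x, y) = -2*x - 2*y + 2.
  f_x(P) = 14, f_y(P) = 4 (gradient nonzero, so P is smooth).
Step 3: tangent line at P: 14·(x − 2) + 4·(y − -3) = 0.
Expanding: 14*x + 4*y - 16 = 0.


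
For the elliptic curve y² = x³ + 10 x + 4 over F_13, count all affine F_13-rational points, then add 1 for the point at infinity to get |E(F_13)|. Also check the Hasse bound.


Affine points = {(0, 2), (0, 11), (3, 3), (3, 10), (4, 2), (4, 11), (5, 6), (5, 7), (7, 1), (7, 12), (9, 2), (9, 11), (10, 5), (10, 8)}; affine count = 14; |E(F_13)| = 15.

Discriminant check: Δ ∝ 4a³ + 27b² = 4·10³ + 27·4² = 4·1000 + 27·16 ≡ 12 (mod 13). Nonzero ⇒ E is nonsingular.
For each x ∈ F_13, compute rhs = x³ + 10·x + 4 mod 13, then count y ∈ F_13 with y² ≡ rhs.
  x = 0: rhs = 4, matching y values: 2, 11 (2 points).
  x = 1: rhs = 2, matching y values: none (0 points).
  x = 2: rhs = 6, matching y values: none (0 points).
  x = 3: rhs = 9, matching y values: 3, 10 (2 points).
  x = 4: rhs = 4, matching y values: 2, 11 (2 points).
  x = 5: rhs = 10, matching y values: 6, 7 (2 points).
  x = 6: rhs = 7, matching y values: none (0 points).
  x = 7: rhs = 1, matching y values: 1, 12 (2 points).
  x = 8: rhs = 11, matching y values: none (0 points).
  x = 9: rhs = 4, matching y values: 2, 11 (2 points).
  x = 10: rhs = 12, matching y values: 5, 8 (2 points).
  x = 11: rhs = 2, matching y values: none (0 points).
  x = 12: rhs = 6, matching y values: none (0 points).
Total affine count: 14.
Full point count |E(F_13)| = 14 + 1 = 15.
Hasse bound: |15 − (13+1)| = |1| = 1 ≤ 2√13 ≈ 7.2111 ✓.
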